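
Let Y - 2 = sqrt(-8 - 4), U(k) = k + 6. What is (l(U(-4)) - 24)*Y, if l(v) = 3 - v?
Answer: -46 - 46*I*sqrt(3) ≈ -46.0 - 79.674*I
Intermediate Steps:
U(k) = 6 + k
Y = 2 + 2*I*sqrt(3) (Y = 2 + sqrt(-8 - 4) = 2 + sqrt(-12) = 2 + 2*I*sqrt(3) ≈ 2.0 + 3.4641*I)
(l(U(-4)) - 24)*Y = ((3 - (6 - 4)) - 24)*(2 + 2*I*sqrt(3)) = ((3 - 1*2) - 24)*(2 + 2*I*sqrt(3)) = ((3 - 2) - 24)*(2 + 2*I*sqrt(3)) = (1 - 24)*(2 + 2*I*sqrt(3)) = -23*(2 + 2*I*sqrt(3)) = -46 - 46*I*sqrt(3)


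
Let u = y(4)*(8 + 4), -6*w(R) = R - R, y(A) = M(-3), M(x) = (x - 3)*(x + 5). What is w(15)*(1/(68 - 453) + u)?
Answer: 0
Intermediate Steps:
M(x) = (-3 + x)*(5 + x)
y(A) = -12 (y(A) = -15 + (-3)² + 2*(-3) = -15 + 9 - 6 = -12)
w(R) = 0 (w(R) = -(R - R)/6 = -⅙*0 = 0)
u = -144 (u = -12*(8 + 4) = -12*12 = -144)
w(15)*(1/(68 - 453) + u) = 0*(1/(68 - 453) - 144) = 0*(1/(-385) - 144) = 0*(-1/385 - 144) = 0*(-55441/385) = 0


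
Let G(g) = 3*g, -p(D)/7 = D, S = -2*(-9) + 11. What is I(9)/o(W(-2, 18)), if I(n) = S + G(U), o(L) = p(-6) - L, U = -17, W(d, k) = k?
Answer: -11/12 ≈ -0.91667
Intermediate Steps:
S = 29 (S = 18 + 11 = 29)
p(D) = -7*D
o(L) = 42 - L (o(L) = -7*(-6) - L = 42 - L)
I(n) = -22 (I(n) = 29 + 3*(-17) = 29 - 51 = -22)
I(9)/o(W(-2, 18)) = -22/(42 - 1*18) = -22/(42 - 18) = -22/24 = -22*1/24 = -11/12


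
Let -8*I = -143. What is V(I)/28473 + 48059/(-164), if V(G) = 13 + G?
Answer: -2736757687/9339144 ≈ -293.04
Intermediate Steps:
I = 143/8 (I = -⅛*(-143) = 143/8 ≈ 17.875)
V(I)/28473 + 48059/(-164) = (13 + 143/8)/28473 + 48059/(-164) = (247/8)*(1/28473) + 48059*(-1/164) = 247/227784 - 48059/164 = -2736757687/9339144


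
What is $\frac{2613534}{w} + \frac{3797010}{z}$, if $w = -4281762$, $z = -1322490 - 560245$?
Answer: $- \frac{705949502237}{268714105969} \approx -2.6271$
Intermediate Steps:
$z = -1882735$ ($z = -1322490 - 560245 = -1882735$)
$\frac{2613534}{w} + \frac{3797010}{z} = \frac{2613534}{-4281762} + \frac{3797010}{-1882735} = 2613534 \left(- \frac{1}{4281762}\right) + 3797010 \left(- \frac{1}{1882735}\right) = - \frac{435589}{713627} - \frac{759402}{376547} = - \frac{705949502237}{268714105969}$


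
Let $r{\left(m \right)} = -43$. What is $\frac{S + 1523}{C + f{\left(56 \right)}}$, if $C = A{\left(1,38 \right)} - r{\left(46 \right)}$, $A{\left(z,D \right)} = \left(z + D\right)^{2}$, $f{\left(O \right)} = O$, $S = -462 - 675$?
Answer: $\frac{193}{810} \approx 0.23827$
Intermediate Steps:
$S = -1137$
$A{\left(z,D \right)} = \left(D + z\right)^{2}$
$C = 1564$ ($C = \left(38 + 1\right)^{2} - -43 = 39^{2} + 43 = 1521 + 43 = 1564$)
$\frac{S + 1523}{C + f{\left(56 \right)}} = \frac{-1137 + 1523}{1564 + 56} = \frac{386}{1620} = 386 \cdot \frac{1}{1620} = \frac{193}{810}$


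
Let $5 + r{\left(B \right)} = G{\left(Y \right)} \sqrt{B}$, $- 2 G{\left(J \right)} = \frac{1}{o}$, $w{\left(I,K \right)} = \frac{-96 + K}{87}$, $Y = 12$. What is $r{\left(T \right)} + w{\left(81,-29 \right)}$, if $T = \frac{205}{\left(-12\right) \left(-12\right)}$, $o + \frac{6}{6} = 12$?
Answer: $- \frac{560}{87} - \frac{\sqrt{205}}{264} \approx -6.491$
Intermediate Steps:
$o = 11$ ($o = -1 + 12 = 11$)
$w{\left(I,K \right)} = - \frac{32}{29} + \frac{K}{87}$ ($w{\left(I,K \right)} = \left(-96 + K\right) \frac{1}{87} = - \frac{32}{29} + \frac{K}{87}$)
$G{\left(J \right)} = - \frac{1}{22}$ ($G{\left(J \right)} = - \frac{1}{2 \cdot 11} = \left(- \frac{1}{2}\right) \frac{1}{11} = - \frac{1}{22}$)
$T = \frac{205}{144} \approx 1.4236$
$r{\left(B \right)} = -5 - \frac{\sqrt{B}}{22}$
$r{\left(T \right)} + w{\left(81,-29 \right)} = \left(-5 - \frac{\sqrt{\frac{205}{144}}}{22}\right) + \left(- \frac{32}{29} + \frac{1}{87} \left(-29\right)\right) = \left(-5 - \frac{\frac{1}{12} \sqrt{205}}{22}\right) - \frac{125}{87} = \left(-5 - \frac{\sqrt{205}}{264}\right) - \frac{125}{87} = - \frac{560}{87} - \frac{\sqrt{205}}{264}$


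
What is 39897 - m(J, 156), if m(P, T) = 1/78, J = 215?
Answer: 3111965/78 ≈ 39897.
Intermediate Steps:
m(P, T) = 1/78
39897 - m(J, 156) = 39897 - 1*1/78 = 39897 - 1/78 = 3111965/78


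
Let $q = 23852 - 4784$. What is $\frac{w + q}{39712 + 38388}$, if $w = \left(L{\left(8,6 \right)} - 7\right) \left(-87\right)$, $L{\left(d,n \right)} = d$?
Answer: $\frac{18981}{78100} \approx 0.24303$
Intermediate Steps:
$q = 19068$ ($q = 23852 - 4784 = 19068$)
$w = -87$ ($w = \left(8 - 7\right) \left(-87\right) = 1 \left(-87\right) = -87$)
$\frac{w + q}{39712 + 38388} = \frac{-87 + 19068}{39712 + 38388} = \frac{18981}{78100}$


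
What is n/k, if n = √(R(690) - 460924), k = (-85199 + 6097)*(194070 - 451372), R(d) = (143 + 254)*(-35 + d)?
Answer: 3*I*√22321/20353102804 ≈ 2.2022e-8*I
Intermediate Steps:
R(d) = -13895 + 397*d (R(d) = 397*(-35 + d) = -13895 + 397*d)
k = 20353102804 (k = -79102*(-257302) = 20353102804)
n = 3*I*√22321 (n = √((-13895 + 397*690) - 460924) = √((-13895 + 273930) - 460924) = √(260035 - 460924) = √(-200889) = 3*I*√22321 ≈ 448.21*I)
n/k = (3*I*√22321)/20353102804 = (3*I*√22321)*(1/20353102804) = 3*I*√22321/20353102804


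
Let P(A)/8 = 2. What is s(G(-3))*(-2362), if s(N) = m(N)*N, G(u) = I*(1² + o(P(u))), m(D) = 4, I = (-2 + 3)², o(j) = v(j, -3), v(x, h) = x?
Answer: -160616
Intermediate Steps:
P(A) = 16 (P(A) = 8*2 = 16)
o(j) = j
I = 1 (I = 1² = 1)
G(u) = 17 (G(u) = 1*(1² + 16) = 1*(1 + 16) = 1*17 = 17)
s(N) = 4*N
s(G(-3))*(-2362) = (4*17)*(-2362) = 68*(-2362) = -160616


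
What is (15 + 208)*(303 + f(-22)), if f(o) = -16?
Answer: 64001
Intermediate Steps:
(15 + 208)*(303 + f(-22)) = (15 + 208)*(303 - 16) = 223*287 = 64001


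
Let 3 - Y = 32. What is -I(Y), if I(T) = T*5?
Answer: 145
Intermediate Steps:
Y = -29 (Y = 3 - 1*32 = 3 - 32 = -29)
I(T) = 5*T
-I(Y) = -5*(-29) = -1*(-145) = 145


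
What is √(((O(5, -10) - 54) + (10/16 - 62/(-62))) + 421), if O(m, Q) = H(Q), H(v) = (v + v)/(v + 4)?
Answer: √53562/12 ≈ 19.286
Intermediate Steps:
H(v) = 2*v/(4 + v) (H(v) = (2*v)/(4 + v) = 2*v/(4 + v))
O(m, Q) = 2*Q/(4 + Q)
√(((O(5, -10) - 54) + (10/16 - 62/(-62))) + 421) = √(((2*(-10)/(4 - 10) - 54) + (10/16 - 62/(-62))) + 421) = √(((2*(-10)/(-6) - 54) + (10*(1/16) - 62*(-1/62))) + 421) = √(((2*(-10)*(-⅙) - 54) + (5/8 + 1)) + 421) = √(((10/3 - 54) + 13/8) + 421) = √((-152/3 + 13/8) + 421) = √(-1177/24 + 421) = √(8927/24) = √53562/12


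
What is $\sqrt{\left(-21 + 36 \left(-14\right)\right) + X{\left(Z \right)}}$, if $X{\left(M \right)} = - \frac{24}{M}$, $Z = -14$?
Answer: $\frac{3 i \sqrt{2849}}{7} \approx 22.875 i$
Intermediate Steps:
$\sqrt{\left(-21 + 36 \left(-14\right)\right) + X{\left(Z \right)}} = \sqrt{\left(-21 + 36 \left(-14\right)\right) - \frac{24}{-14}} = \sqrt{\left(-21 - 504\right) - - \frac{12}{7}} = \sqrt{-525 + \frac{12}{7}} = \sqrt{- \frac{3663}{7}} = \frac{3 i \sqrt{2849}}{7}$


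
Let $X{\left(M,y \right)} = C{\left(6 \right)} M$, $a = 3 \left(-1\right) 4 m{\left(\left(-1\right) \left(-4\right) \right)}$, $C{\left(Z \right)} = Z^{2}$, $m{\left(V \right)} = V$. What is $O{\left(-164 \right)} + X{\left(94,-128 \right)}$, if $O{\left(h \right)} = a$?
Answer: $3336$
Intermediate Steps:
$a = -48$ ($a = 3 \left(-1\right) 4 \left(\left(-1\right) \left(-4\right)\right) = \left(-3\right) 4 \cdot 4 = \left(-12\right) 4 = -48$)
$O{\left(h \right)} = -48$
$X{\left(M,y \right)} = 36 M$ ($X{\left(M,y \right)} = 6^{2} M = 36 M$)
$O{\left(-164 \right)} + X{\left(94,-128 \right)} = -48 + 36 \cdot 94 = -48 + 3384 = 3336$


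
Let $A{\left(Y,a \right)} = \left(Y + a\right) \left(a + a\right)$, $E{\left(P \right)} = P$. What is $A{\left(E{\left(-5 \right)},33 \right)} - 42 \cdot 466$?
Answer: $-17724$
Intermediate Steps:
$A{\left(Y,a \right)} = 2 a \left(Y + a\right)$ ($A{\left(Y,a \right)} = \left(Y + a\right) 2 a = 2 a \left(Y + a\right)$)
$A{\left(E{\left(-5 \right)},33 \right)} - 42 \cdot 466 = 2 \cdot 33 \left(-5 + 33\right) - 42 \cdot 466 = 2 \cdot 33 \cdot 28 - 19572 = 1848 - 19572 = -17724$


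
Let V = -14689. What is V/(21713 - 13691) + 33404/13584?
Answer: 2851313/4540452 ≈ 0.62798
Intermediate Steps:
V/(21713 - 13691) + 33404/13584 = -14689/(21713 - 13691) + 33404/13584 = -14689/8022 + 33404*(1/13584) = -14689*1/8022 + 8351/3396 = -14689/8022 + 8351/3396 = 2851313/4540452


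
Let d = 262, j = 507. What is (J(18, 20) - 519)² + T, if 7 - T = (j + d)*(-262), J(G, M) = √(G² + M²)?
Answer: 471570 - 2076*√181 ≈ 4.4364e+5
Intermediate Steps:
T = 201485 (T = 7 - (507 + 262)*(-262) = 7 - 769*(-262) = 7 - 1*(-201478) = 7 + 201478 = 201485)
(J(18, 20) - 519)² + T = (√(18² + 20²) - 519)² + 201485 = (√(324 + 400) - 519)² + 201485 = (√724 - 519)² + 201485 = (2*√181 - 519)² + 201485 = (-519 + 2*√181)² + 201485 = 201485 + (-519 + 2*√181)²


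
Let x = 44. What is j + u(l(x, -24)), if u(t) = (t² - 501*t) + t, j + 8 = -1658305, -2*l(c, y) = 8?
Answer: -1656297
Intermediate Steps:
l(c, y) = -4 (l(c, y) = -½*8 = -4)
j = -1658313 (j = -8 - 1658305 = -1658313)
u(t) = t² - 500*t
j + u(l(x, -24)) = -1658313 - 4*(-500 - 4) = -1658313 - 4*(-504) = -1658313 + 2016 = -1656297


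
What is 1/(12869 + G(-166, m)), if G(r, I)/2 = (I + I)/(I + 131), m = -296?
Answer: 165/2124569 ≈ 7.7663e-5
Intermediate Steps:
G(r, I) = 4*I/(131 + I) (G(r, I) = 2*((I + I)/(I + 131)) = 2*((2*I)/(131 + I)) = 2*(2*I/(131 + I)) = 4*I/(131 + I))
1/(12869 + G(-166, m)) = 1/(12869 + 4*(-296)/(131 - 296)) = 1/(12869 + 4*(-296)/(-165)) = 1/(12869 + 4*(-296)*(-1/165)) = 1/(12869 + 1184/165) = 1/(2124569/165) = 165/2124569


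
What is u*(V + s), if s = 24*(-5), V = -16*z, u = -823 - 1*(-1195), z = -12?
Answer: 26784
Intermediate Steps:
u = 372 (u = -823 + 1195 = 372)
V = 192 (V = -16*(-12) = 192)
s = -120
u*(V + s) = 372*(192 - 120) = 372*72 = 26784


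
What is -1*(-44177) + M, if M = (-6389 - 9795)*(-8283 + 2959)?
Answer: 86207793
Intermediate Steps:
M = 86163616 (M = -16184*(-5324) = 86163616)
-1*(-44177) + M = -1*(-44177) + 86163616 = 44177 + 86163616 = 86207793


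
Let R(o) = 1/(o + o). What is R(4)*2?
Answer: ¼ ≈ 0.25000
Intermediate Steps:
R(o) = 1/(2*o)
R(4)*2 = ((½)/4)*2 = ((½)*(¼))*2 = (⅛)*2 = ¼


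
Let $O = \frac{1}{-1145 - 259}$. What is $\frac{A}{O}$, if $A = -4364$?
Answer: $6127056$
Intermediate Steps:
$O = - \frac{1}{1404}$ ($O = \frac{1}{-1404} = - \frac{1}{1404} \approx -0.00071225$)
$\frac{A}{O} = - \frac{4364}{- \frac{1}{1404}} = \left(-4364\right) \left(-1404\right) = 6127056$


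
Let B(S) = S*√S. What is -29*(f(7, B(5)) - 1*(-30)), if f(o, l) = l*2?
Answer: -870 - 290*√5 ≈ -1518.5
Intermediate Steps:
B(S) = S^(3/2)
f(o, l) = 2*l
-29*(f(7, B(5)) - 1*(-30)) = -29*(2*5^(3/2) - 1*(-30)) = -29*(2*(5*√5) + 30) = -29*(10*√5 + 30) = -29*(30 + 10*√5) = -870 - 290*√5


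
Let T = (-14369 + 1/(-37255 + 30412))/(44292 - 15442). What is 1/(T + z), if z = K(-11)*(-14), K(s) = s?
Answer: 98710275/15152218816 ≈ 0.0065146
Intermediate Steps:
T = -49163534/98710275 (T = (-14369 + 1/(-6843))/28850 = (-14369 - 1/6843)*(1/28850) = -98327068/6843*1/28850 = -49163534/98710275 ≈ -0.49806)
z = 154 (z = -11*(-14) = 154)
1/(T + z) = 1/(-49163534/98710275 + 154) = 1/(15152218816/98710275) = 98710275/15152218816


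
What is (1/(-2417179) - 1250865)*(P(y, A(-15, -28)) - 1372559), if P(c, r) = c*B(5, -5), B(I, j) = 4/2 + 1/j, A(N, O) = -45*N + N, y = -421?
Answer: 20761560372866120224/12085895 ≈ 1.7178e+12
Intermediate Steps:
A(N, O) = -44*N
B(I, j) = 2 + 1/j (B(I, j) = 4*(1/2) + 1/j = 2 + 1/j)
P(c, r) = 9*c/5 (P(c, r) = c*(2 + 1/(-5)) = c*(2 - 1/5) = c*(9/5) = 9*c/5)
(1/(-2417179) - 1250865)*(P(y, A(-15, -28)) - 1372559) = (1/(-2417179) - 1250865)*((9/5)*(-421) - 1372559) = (-1/2417179 - 1250865)*(-3789/5 - 1372559) = -3023564609836/2417179*(-6866584/5) = 20761560372866120224/12085895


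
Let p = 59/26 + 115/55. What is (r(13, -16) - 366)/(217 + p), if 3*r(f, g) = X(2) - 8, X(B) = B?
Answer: -105248/63309 ≈ -1.6624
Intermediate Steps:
r(f, g) = -2 (r(f, g) = (2 - 8)/3 = (⅓)*(-6) = -2)
p = 1247/286 (p = 59*(1/26) + 115*(1/55) = 59/26 + 23/11 = 1247/286 ≈ 4.3601)
(r(13, -16) - 366)/(217 + p) = (-2 - 366)/(217 + 1247/286) = -368/63309/286 = -368*286/63309 = -105248/63309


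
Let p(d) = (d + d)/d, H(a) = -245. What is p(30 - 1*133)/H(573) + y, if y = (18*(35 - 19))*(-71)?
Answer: -5009762/245 ≈ -20448.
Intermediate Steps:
p(d) = 2 (p(d) = (2*d)/d = 2)
y = -20448 (y = (18*16)*(-71) = 288*(-71) = -20448)
p(30 - 1*133)/H(573) + y = 2/(-245) - 20448 = 2*(-1/245) - 20448 = -2/245 - 20448 = -5009762/245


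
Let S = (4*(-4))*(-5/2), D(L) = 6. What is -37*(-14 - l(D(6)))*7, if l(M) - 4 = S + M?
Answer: 16576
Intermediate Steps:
S = 40 (S = -(-80)/2 = -16*(-5/2) = 40)
l(M) = 44 + M (l(M) = 4 + (40 + M) = 44 + M)
-37*(-14 - l(D(6)))*7 = -37*(-14 - (44 + 6))*7 = -37*(-14 - 1*50)*7 = -37*(-14 - 50)*7 = -37*(-64)*7 = 2368*7 = 16576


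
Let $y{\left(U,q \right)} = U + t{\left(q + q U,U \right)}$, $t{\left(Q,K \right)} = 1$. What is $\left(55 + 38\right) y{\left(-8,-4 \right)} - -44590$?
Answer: $43939$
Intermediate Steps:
$y{\left(U,q \right)} = 1 + U$ ($y{\left(U,q \right)} = U + 1 = 1 + U$)
$\left(55 + 38\right) y{\left(-8,-4 \right)} - -44590 = \left(55 + 38\right) \left(1 - 8\right) - -44590 = 93 \left(-7\right) + 44590 = -651 + 44590 = 43939$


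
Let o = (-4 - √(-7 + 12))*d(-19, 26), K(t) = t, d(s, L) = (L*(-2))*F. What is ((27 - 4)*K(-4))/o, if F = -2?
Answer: 46/143 - 23*√5/286 ≈ 0.14185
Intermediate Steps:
d(s, L) = 4*L (d(s, L) = (L*(-2))*(-2) = -2*L*(-2) = 4*L)
o = -416 - 104*√5 (o = (-4 - √(-7 + 12))*(4*26) = (-4 - √5)*104 = -416 - 104*√5 ≈ -648.55)
((27 - 4)*K(-4))/o = ((27 - 4)*(-4))/(-416 - 104*√5) = (23*(-4))/(-416 - 104*√5) = -92/(-416 - 104*√5)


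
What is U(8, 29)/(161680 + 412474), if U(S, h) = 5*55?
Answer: 275/574154 ≈ 0.00047897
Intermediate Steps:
U(S, h) = 275
U(8, 29)/(161680 + 412474) = 275/(161680 + 412474) = 275/574154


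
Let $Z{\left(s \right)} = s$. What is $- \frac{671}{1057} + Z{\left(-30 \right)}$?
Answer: $- \frac{32381}{1057} \approx -30.635$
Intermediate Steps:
$- \frac{671}{1057} + Z{\left(-30 \right)} = - \frac{671}{1057} - 30 = - \frac{32381}{1057}$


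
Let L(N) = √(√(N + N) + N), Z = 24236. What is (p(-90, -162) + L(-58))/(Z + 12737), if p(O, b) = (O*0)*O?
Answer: √(-58 + 2*I*√29)/36973 ≈ 1.9044e-5 + 0.00020686*I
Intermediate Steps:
p(O, b) = 0 (p(O, b) = 0*O = 0)
L(N) = √(N + √2*√N) (L(N) = √(√(2*N) + N) = √(√2*√N + N) = √(N + √2*√N))
(p(-90, -162) + L(-58))/(Z + 12737) = (0 + √(-58 + √2*√(-58)))/(24236 + 12737) = (0 + √(-58 + √2*(I*√58)))/36973 = (0 + √(-58 + 2*I*√29))*(1/36973) = √(-58 + 2*I*√29)*(1/36973) = √(-58 + 2*I*√29)/36973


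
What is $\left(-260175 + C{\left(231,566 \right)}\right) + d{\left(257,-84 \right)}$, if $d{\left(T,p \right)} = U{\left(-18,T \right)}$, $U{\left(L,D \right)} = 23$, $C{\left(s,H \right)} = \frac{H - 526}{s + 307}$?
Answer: $- \frac{69980868}{269} \approx -2.6015 \cdot 10^{5}$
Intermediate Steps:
$C{\left(s,H \right)} = \frac{-526 + H}{307 + s}$
$d{\left(T,p \right)} = 23$
$\left(-260175 + C{\left(231,566 \right)}\right) + d{\left(257,-84 \right)} = \left(-260175 + \frac{-526 + 566}{307 + 231}\right) + 23 = \left(-260175 + \frac{1}{538} \cdot 40\right) + 23 = \left(-260175 + \frac{20}{269}\right) + 23 = - \frac{69987055}{269} + 23 = - \frac{69980868}{269}$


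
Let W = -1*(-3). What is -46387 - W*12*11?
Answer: -46783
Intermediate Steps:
W = 3
-46387 - W*12*11 = -46387 - 3*12*11 = -46387 - 36*11 = -46387 - 1*396 = -46387 - 396 = -46783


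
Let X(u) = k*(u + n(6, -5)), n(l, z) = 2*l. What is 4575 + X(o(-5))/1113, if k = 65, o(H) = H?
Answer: 727490/159 ≈ 4575.4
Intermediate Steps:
X(u) = 780 + 65*u (X(u) = 65*(u + 2*6) = 65*(u + 12) = 65*(12 + u) = 780 + 65*u)
4575 + X(o(-5))/1113 = 4575 + (780 + 65*(-5))/1113 = 4575 + (780 - 325)*(1/1113) = 4575 + 455*(1/1113) = 4575 + 65/159 = 727490/159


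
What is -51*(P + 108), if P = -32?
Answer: -3876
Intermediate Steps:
-51*(P + 108) = -51*(-32 + 108) = -51*76 = -3876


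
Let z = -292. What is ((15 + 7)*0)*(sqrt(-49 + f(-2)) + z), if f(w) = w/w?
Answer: 0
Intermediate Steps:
f(w) = 1
((15 + 7)*0)*(sqrt(-49 + f(-2)) + z) = ((15 + 7)*0)*(sqrt(-49 + 1) - 292) = (22*0)*(sqrt(-48) - 292) = 0*(4*I*sqrt(3) - 292) = 0*(-292 + 4*I*sqrt(3)) = 0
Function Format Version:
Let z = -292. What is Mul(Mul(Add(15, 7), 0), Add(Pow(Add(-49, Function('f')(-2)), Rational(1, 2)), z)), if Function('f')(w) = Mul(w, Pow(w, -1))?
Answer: 0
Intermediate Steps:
Function('f')(w) = 1
Mul(Mul(Add(15, 7), 0), Add(Pow(Add(-49, Function('f')(-2)), Rational(1, 2)), z)) = Mul(Mul(Add(15, 7), 0), Add(Pow(Add(-49, 1), Rational(1, 2)), -292)) = Mul(Mul(22, 0), Add(Pow(-48, Rational(1, 2)), -292)) = Mul(0, Add(Mul(4, I, Pow(3, Rational(1, 2))), -292)) = Mul(0, Add(-292, Mul(4, I, Pow(3, Rational(1, 2))))) = 0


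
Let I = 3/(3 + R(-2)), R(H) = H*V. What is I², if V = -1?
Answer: 9/25 ≈ 0.36000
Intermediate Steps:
R(H) = -H (R(H) = H*(-1) = -H)
I = ⅗ (I = 3/(3 - 1*(-2)) = 3/(3 + 2) = 3/5 = 3*(⅕) = ⅗ ≈ 0.60000)
I² = (⅗)² = 9/25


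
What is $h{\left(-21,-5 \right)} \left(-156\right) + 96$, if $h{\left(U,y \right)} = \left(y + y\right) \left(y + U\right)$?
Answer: $-40464$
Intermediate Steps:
$h{\left(U,y \right)} = 2 y \left(U + y\right)$
$h{\left(-21,-5 \right)} \left(-156\right) + 96 = 2 \left(-5\right) \left(-21 - 5\right) \left(-156\right) + 96 = 2 \left(-5\right) \left(-26\right) \left(-156\right) + 96 = 260 \left(-156\right) + 96 = -40560 + 96 = -40464$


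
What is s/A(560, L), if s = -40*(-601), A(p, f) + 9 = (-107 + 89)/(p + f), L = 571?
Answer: -9063080/3399 ≈ -2666.4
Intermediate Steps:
A(p, f) = -9 - 18/(f + p) (A(p, f) = -9 + (-107 + 89)/(p + f) = -9 - 18/(f + p))
s = 24040
s/A(560, L) = 24040/((9*(-2 - 1*571 - 1*560)/(571 + 560))) = 24040/((9*(-2 - 571 - 560)/1131)) = 24040/((9*(1/1131)*(-1133))) = 24040/(-3399/377) = 24040*(-377/3399) = -9063080/3399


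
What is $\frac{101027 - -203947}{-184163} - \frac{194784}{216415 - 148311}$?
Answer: $- \frac{7080244386}{1567779619} \approx -4.5161$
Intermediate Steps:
$\frac{101027 - -203947}{-184163} - \frac{194784}{216415 - 148311} = \left(101027 + 203947\right) \left(- \frac{1}{184163}\right) - \frac{194784}{68104} = 304974 \left(- \frac{1}{184163}\right) - \frac{24348}{8513} = - \frac{304974}{184163} - \frac{24348}{8513} = - \frac{7080244386}{1567779619}$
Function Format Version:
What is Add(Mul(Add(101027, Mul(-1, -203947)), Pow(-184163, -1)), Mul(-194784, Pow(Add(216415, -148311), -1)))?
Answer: Rational(-7080244386, 1567779619) ≈ -4.5161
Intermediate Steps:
Add(Mul(Add(101027, Mul(-1, -203947)), Pow(-184163, -1)), Mul(-194784, Pow(Add(216415, -148311), -1))) = Add(Mul(Add(101027, 203947), Rational(-1, 184163)), Mul(-194784, Pow(68104, -1))) = Add(Mul(304974, Rational(-1, 184163)), Mul(-194784, Rational(1, 68104))) = Add(Rational(-304974, 184163), Rational(-24348, 8513)) = Rational(-7080244386, 1567779619)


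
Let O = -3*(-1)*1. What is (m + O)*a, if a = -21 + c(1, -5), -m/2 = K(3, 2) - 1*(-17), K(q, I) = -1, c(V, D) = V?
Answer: 580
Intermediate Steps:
m = -32 (m = -2*(-1 - 1*(-17)) = -2*(-1 + 17) = -2*16 = -32)
a = -20 (a = -21 + 1 = -20)
O = 3 (O = 3*1 = 3)
(m + O)*a = (-32 + 3)*(-20) = -29*(-20) = 580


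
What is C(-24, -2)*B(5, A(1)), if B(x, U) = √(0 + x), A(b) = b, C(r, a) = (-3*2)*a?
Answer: 12*√5 ≈ 26.833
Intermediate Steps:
C(r, a) = -6*a
B(x, U) = √x
C(-24, -2)*B(5, A(1)) = (-6*(-2))*√5 = 12*√5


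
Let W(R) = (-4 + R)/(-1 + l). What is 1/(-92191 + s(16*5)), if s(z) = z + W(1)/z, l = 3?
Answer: -160/14737763 ≈ -1.0856e-5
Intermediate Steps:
W(R) = -2 + R/2 (W(R) = (-4 + R)/(-1 + 3) = (-4 + R)/2 = (-4 + R)*(½) = -2 + R/2)
s(z) = z - 3/(2*z) (s(z) = z + (-2 + (½)*1)/z = z + (-2 + ½)/z = z - 3/(2*z))
1/(-92191 + s(16*5)) = 1/(-92191 + (16*5 - 3/(2*(16*5)))) = 1/(-92191 + (80 - 3/2/80)) = 1/(-92191 + (80 - 3/2*1/80)) = 1/(-92191 + (80 - 3/160)) = 1/(-92191 + 12797/160) = 1/(-14737763/160) = -160/14737763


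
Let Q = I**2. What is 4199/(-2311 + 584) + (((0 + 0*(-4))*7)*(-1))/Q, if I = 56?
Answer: -4199/1727 ≈ -2.4314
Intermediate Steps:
Q = 3136 (Q = 56**2 = 3136)
4199/(-2311 + 584) + (((0 + 0*(-4))*7)*(-1))/Q = 4199/(-2311 + 584) + (((0 + 0*(-4))*7)*(-1))/3136 = 4199/(-1727) + (((0 + 0)*7)*(-1))*(1/3136) = 4199*(-1/1727) + ((0*7)*(-1))*(1/3136) = -4199/1727 + (0*(-1))*(1/3136) = -4199/1727 + 0*(1/3136) = -4199/1727 + 0 = -4199/1727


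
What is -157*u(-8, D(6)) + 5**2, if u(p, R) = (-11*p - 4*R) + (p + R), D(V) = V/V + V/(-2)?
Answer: -13477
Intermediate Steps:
D(V) = 1 - V/2 (D(V) = 1 + V*(-1/2) = 1 - V/2)
u(p, R) = -10*p - 3*R (u(p, R) = (-11*p - 4*R) + (R + p) = -10*p - 3*R)
-157*u(-8, D(6)) + 5**2 = -157*(-10*(-8) - 3*(1 - 1/2*6)) + 5**2 = -157*(80 - 3*(1 - 3)) + 25 = -157*(80 - 3*(-2)) + 25 = -157*(80 + 6) + 25 = -157*86 + 25 = -13502 + 25 = -13477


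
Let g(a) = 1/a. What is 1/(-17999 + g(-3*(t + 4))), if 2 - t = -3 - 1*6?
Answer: -45/809956 ≈ -5.5559e-5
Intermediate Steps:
t = 11 (t = 2 - (-3 - 1*6) = 2 - (-3 - 6) = 2 - 1*(-9) = 2 + 9 = 11)
1/(-17999 + g(-3*(t + 4))) = 1/(-17999 + 1/(-3*(11 + 4))) = 1/(-17999 + 1/(-3*15)) = 1/(-17999 + 1/(-45)) = 1/(-17999 - 1/45) = 1/(-809956/45) = -45/809956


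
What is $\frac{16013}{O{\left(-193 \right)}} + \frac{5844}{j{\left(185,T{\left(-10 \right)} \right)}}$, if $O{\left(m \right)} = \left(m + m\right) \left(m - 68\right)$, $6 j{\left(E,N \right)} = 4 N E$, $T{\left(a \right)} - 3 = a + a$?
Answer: $- \frac{832778551}{316846170} \approx -2.6283$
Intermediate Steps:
$T{\left(a \right)} = 3 + 2 a$ ($T{\left(a \right)} = 3 + \left(a + a\right) = 3 + 2 a$)
$j{\left(E,N \right)} = \frac{2 E N}{3}$ ($j{\left(E,N \right)} = \frac{4 N E}{6} = \frac{4 E N}{6} = \frac{2 E N}{3}$)
$O{\left(m \right)} = 2 m \left(-68 + m\right)$
$\frac{16013}{O{\left(-193 \right)}} + \frac{5844}{j{\left(185,T{\left(-10 \right)} \right)}} = \frac{16013}{2 \left(-193\right) \left(-68 - 193\right)} + \frac{5844}{\frac{2}{3} \cdot 185 \left(3 + 2 \left(-10\right)\right)} = \frac{16013}{2 \left(-193\right) \left(-261\right)} + \frac{5844}{\frac{2}{3} \cdot 185 \left(3 - 20\right)} = \frac{16013}{100746} + \frac{5844}{\frac{2}{3} \cdot 185 \left(-17\right)} = 16013 \cdot \frac{1}{100746} + \frac{5844}{- \frac{6290}{3}} = \frac{16013}{100746} + 5844 \left(- \frac{3}{6290}\right) = \frac{16013}{100746} - \frac{8766}{3145} = - \frac{832778551}{316846170}$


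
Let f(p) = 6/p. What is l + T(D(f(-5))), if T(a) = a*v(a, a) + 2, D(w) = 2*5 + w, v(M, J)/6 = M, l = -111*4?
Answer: 566/25 ≈ 22.640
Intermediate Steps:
l = -444
v(M, J) = 6*M
D(w) = 10 + w
T(a) = 2 + 6*a**2 (T(a) = a*(6*a) + 2 = 6*a**2 + 2 = 2 + 6*a**2)
l + T(D(f(-5))) = -444 + (2 + 6*(10 + 6/(-5))**2) = -444 + (2 + 6*(10 + 6*(-1/5))**2) = -444 + (2 + 6*(10 - 6/5)**2) = -444 + (2 + 6*(44/5)**2) = -444 + (2 + 6*(1936/25)) = -444 + (2 + 11616/25) = -444 + 11666/25 = 566/25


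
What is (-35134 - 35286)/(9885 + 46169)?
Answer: -35210/28027 ≈ -1.2563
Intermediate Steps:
(-35134 - 35286)/(9885 + 46169) = -70420/56054 = -70420*1/56054 = -35210/28027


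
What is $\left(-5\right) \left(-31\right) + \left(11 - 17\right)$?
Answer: $149$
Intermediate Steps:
$\left(-5\right) \left(-31\right) + \left(11 - 17\right) = 155 - 6 = 149$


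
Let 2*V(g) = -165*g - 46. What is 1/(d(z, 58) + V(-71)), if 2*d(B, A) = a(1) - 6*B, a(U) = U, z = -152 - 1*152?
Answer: 1/6747 ≈ 0.00014821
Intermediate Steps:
z = -304 (z = -152 - 152 = -304)
d(B, A) = ½ - 3*B (d(B, A) = (1 - 6*B)/2 = ½ - 3*B)
V(g) = -23 - 165*g/2 (V(g) = (-165*g - 46)/2 = (-46 - 165*g)/2 = -23 - 165*g/2)
1/(d(z, 58) + V(-71)) = 1/((½ - 3*(-304)) + (-23 - 165/2*(-71))) = 1/((½ + 912) + (-23 + 11715/2)) = 1/(1825/2 + 11669/2) = 1/6747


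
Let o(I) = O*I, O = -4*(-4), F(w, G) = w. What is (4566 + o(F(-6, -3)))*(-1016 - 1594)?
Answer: -11666700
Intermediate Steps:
O = 16
o(I) = 16*I
(4566 + o(F(-6, -3)))*(-1016 - 1594) = (4566 + 16*(-6))*(-1016 - 1594) = (4566 - 96)*(-2610) = 4470*(-2610) = -11666700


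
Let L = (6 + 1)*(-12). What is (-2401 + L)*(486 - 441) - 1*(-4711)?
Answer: -107114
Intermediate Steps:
L = -84 (L = 7*(-12) = -84)
(-2401 + L)*(486 - 441) - 1*(-4711) = (-2401 - 84)*(486 - 441) - 1*(-4711) = -2485*45 + 4711 = -111825 + 4711 = -107114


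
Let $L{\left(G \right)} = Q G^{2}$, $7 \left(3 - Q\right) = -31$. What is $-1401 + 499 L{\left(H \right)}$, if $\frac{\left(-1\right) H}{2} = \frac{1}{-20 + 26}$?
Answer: $- \frac{62315}{63} \approx -989.13$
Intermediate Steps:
$Q = \frac{52}{7}$ ($Q = 3 - - \frac{31}{7} = 3 + \frac{31}{7} = \frac{52}{7} \approx 7.4286$)
$H = - \frac{1}{3}$ ($H = - \frac{2}{-20 + 26} = - \frac{2}{6} = \left(-2\right) \frac{1}{6} = - \frac{1}{3} \approx -0.33333$)
$L{\left(G \right)} = \frac{52 G^{2}}{7}$
$-1401 + 499 L{\left(H \right)} = -1401 + 499 \frac{52 \left(- \frac{1}{3}\right)^{2}}{7} = -1401 + 499 \cdot \frac{52}{7} \cdot \frac{1}{9} = -1401 + 499 \cdot \frac{52}{63} = -1401 + \frac{25948}{63} = - \frac{62315}{63}$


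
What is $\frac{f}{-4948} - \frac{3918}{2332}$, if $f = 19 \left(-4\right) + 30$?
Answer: $- \frac{1204937}{721171} \approx -1.6708$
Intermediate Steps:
$f = -46$ ($f = -76 + 30 = -46$)
$\frac{f}{-4948} - \frac{3918}{2332} = - \frac{46}{-4948} - \frac{3918}{2332} = \left(-46\right) \left(- \frac{1}{4948}\right) - \frac{1959}{1166} = \frac{23}{2474} - \frac{1959}{1166} = - \frac{1204937}{721171}$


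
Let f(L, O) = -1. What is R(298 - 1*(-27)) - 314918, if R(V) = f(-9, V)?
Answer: -314919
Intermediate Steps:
R(V) = -1
R(298 - 1*(-27)) - 314918 = -1 - 314918 = -314919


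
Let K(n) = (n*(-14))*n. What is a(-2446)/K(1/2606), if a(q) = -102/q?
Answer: -173176518/8561 ≈ -20229.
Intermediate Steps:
K(n) = -14*n² (K(n) = (-14*n)*n = -14*n²)
a(-2446)/K(1/2606) = (-102/(-2446))/((-14*(1/2606)²)) = (-102*(-1/2446))/((-14*(1/2606)²)) = 51/(1223*((-14*1/6791236))) = 51/(1223*(-7/3395618)) = (51/1223)*(-3395618/7) = -173176518/8561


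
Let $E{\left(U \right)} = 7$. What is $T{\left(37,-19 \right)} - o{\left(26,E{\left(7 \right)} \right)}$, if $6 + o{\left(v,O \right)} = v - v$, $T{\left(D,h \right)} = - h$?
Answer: $25$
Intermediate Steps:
$o{\left(v,O \right)} = -6$ ($o{\left(v,O \right)} = -6 + \left(v - v\right) = -6 + 0 = -6$)
$T{\left(37,-19 \right)} - o{\left(26,E{\left(7 \right)} \right)} = \left(-1\right) \left(-19\right) - -6 = 19 + 6 = 25$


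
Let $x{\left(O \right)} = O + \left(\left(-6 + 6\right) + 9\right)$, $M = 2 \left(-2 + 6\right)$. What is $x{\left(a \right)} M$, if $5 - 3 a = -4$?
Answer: $96$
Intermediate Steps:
$a = 3$ ($a = \frac{5}{3} - - \frac{4}{3} = \frac{5}{3} + \frac{4}{3} = 3$)
$M = 8$ ($M = 2 \cdot 4 = 8$)
$x{\left(O \right)} = 9 + O$ ($x{\left(O \right)} = O + \left(0 + 9\right) = O + 9 = 9 + O$)
$x{\left(a \right)} M = \left(9 + 3\right) 8 = 12 \cdot 8 = 96$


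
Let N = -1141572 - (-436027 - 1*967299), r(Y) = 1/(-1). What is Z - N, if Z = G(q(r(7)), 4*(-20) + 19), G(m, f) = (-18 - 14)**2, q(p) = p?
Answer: -260730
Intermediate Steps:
r(Y) = -1
G(m, f) = 1024 (G(m, f) = (-32)**2 = 1024)
Z = 1024
N = 261754 (N = -1141572 - (-436027 - 967299) = -1141572 - 1*(-1403326) = -1141572 + 1403326 = 261754)
Z - N = 1024 - 1*261754 = 1024 - 261754 = -260730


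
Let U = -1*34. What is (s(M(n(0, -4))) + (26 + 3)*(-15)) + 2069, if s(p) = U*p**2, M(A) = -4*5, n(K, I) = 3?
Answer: -11966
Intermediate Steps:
M(A) = -20
U = -34
s(p) = -34*p**2
(s(M(n(0, -4))) + (26 + 3)*(-15)) + 2069 = (-34*(-20)**2 + (26 + 3)*(-15)) + 2069 = (-34*400 + 29*(-15)) + 2069 = (-13600 - 435) + 2069 = -14035 + 2069 = -11966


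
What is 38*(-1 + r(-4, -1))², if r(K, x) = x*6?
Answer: 1862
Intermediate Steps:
r(K, x) = 6*x
38*(-1 + r(-4, -1))² = 38*(-1 + 6*(-1))² = 38*(-1 - 6)² = 38*(-7)² = 38*49 = 1862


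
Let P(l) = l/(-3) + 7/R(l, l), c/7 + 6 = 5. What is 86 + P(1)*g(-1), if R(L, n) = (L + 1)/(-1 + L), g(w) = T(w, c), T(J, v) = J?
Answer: 259/3 ≈ 86.333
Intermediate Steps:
c = -7 (c = -42 + 7*5 = -42 + 35 = -7)
g(w) = w
R(L, n) = (1 + L)/(-1 + L)
P(l) = -l/3 + 7*(-1 + l)/(1 + l) (P(l) = l/(-3) + 7/(((1 + l)/(-1 + l))) = l*(-⅓) + 7*((-1 + l)/(1 + l)) = -l/3 + 7*(-1 + l)/(1 + l))
86 + P(1)*g(-1) = 86 + ((-21 - 1*1² + 20*1)/(3*(1 + 1)))*(-1) = 86 + ((⅓)*(-21 - 1*1 + 20)/2)*(-1) = 86 + ((⅓)*(½)*(-21 - 1 + 20))*(-1) = 86 + ((⅓)*(½)*(-2))*(-1) = 86 - ⅓*(-1) = 86 + ⅓ = 259/3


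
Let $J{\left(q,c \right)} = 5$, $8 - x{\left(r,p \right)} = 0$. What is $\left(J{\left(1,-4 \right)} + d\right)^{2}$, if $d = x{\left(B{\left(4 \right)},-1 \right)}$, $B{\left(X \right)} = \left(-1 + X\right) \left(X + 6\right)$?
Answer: $169$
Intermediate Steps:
$B{\left(X \right)} = \left(-1 + X\right) \left(6 + X\right)$
$x{\left(r,p \right)} = 8$ ($x{\left(r,p \right)} = 8 - 0 = 8 + 0 = 8$)
$d = 8$
$\left(J{\left(1,-4 \right)} + d\right)^{2} = \left(5 + 8\right)^{2} = 13^{2} = 169$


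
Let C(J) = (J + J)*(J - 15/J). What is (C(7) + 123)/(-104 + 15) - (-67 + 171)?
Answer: -9447/89 ≈ -106.15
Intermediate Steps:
C(J) = 2*J*(J - 15/J) (C(J) = (2*J)*(J - 15/J) = 2*J*(J - 15/J))
(C(7) + 123)/(-104 + 15) - (-67 + 171) = ((-30 + 2*7²) + 123)/(-104 + 15) - (-67 + 171) = ((-30 + 2*49) + 123)/(-89) - 1*104 = ((-30 + 98) + 123)*(-1/89) - 104 = (68 + 123)*(-1/89) - 104 = 191*(-1/89) - 104 = -191/89 - 104 = -9447/89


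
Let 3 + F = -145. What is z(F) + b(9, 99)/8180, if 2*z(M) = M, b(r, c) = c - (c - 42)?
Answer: -302639/4090 ≈ -73.995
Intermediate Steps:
b(r, c) = 42 (b(r, c) = c - (-42 + c) = c + (42 - c) = 42)
F = -148 (F = -3 - 145 = -148)
z(M) = M/2
z(F) + b(9, 99)/8180 = (½)*(-148) + 42/8180 = -74 + 42*(1/8180) = -74 + 21/4090 = -302639/4090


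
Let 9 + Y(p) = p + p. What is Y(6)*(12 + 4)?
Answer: 48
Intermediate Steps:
Y(p) = -9 + 2*p (Y(p) = -9 + (p + p) = -9 + 2*p)
Y(6)*(12 + 4) = (-9 + 2*6)*(12 + 4) = (-9 + 12)*16 = 3*16 = 48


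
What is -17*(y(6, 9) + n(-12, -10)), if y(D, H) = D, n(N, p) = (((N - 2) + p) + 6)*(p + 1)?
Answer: -2856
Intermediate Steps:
n(N, p) = (1 + p)*(4 + N + p) (n(N, p) = (((-2 + N) + p) + 6)*(1 + p) = ((-2 + N + p) + 6)*(1 + p) = (4 + N + p)*(1 + p) = (1 + p)*(4 + N + p))
-17*(y(6, 9) + n(-12, -10)) = -17*(6 + (4 - 12 + (-10)² + 5*(-10) - 12*(-10))) = -17*(6 + (4 - 12 + 100 - 50 + 120)) = -17*(6 + 162) = -17*168 = -2856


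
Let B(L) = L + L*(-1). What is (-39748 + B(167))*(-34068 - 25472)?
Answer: 2366595920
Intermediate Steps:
B(L) = 0 (B(L) = L - L = 0)
(-39748 + B(167))*(-34068 - 25472) = (-39748 + 0)*(-34068 - 25472) = -39748*(-59540) = 2366595920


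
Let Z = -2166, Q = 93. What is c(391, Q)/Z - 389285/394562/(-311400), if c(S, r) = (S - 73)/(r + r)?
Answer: -216193040993/275000039339760 ≈ -0.00078616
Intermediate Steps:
c(S, r) = (-73 + S)/(2*r) (c(S, r) = (-73 + S)/((2*r)) = (-73 + S)*(1/(2*r)) = (-73 + S)/(2*r))
c(391, Q)/Z - 389285/394562/(-311400) = ((½)*(-73 + 391)/93)/(-2166) - 389285/394562/(-311400) = ((½)*(1/93)*318)*(-1/2166) - 389285*1/394562*(-1/311400) = (53/31)*(-1/2166) - 389285/394562*(-1/311400) = -53/67146 + 77857/24573321360 = -216193040993/275000039339760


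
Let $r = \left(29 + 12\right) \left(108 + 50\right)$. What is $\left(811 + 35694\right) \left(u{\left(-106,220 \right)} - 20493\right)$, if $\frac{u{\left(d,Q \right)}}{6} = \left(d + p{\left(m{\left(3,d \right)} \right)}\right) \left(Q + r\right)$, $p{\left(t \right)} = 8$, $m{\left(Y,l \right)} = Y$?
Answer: $-144520265085$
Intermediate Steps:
$r = 6478$ ($r = 41 \cdot 158 = 6478$)
$u{\left(d,Q \right)} = 6 \left(8 + d\right) \left(6478 + Q\right)$ ($u{\left(d,Q \right)} = 6 \left(d + 8\right) \left(Q + 6478\right) = 6 \left(8 + d\right) \left(6478 + Q\right)$)
$\left(811 + 35694\right) \left(u{\left(-106,220 \right)} - 20493\right) = \left(811 + 35694\right) \left(\left(310944 + 48 \cdot 220 + 38868 \left(-106\right) + 6 \cdot 220 \left(-106\right)\right) - 20493\right) = 36505 \left(\left(310944 + 10560 - 4120008 - 139920\right) - 20493\right) = 36505 \left(-3938424 - 20493\right) = 36505 \left(-3958917\right) = -144520265085$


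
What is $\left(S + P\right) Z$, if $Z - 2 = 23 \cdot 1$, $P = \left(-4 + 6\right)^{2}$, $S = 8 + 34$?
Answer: $1150$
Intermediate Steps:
$S = 42$
$P = 4$ ($P = 2^{2} = 4$)
$Z = 25$ ($Z = 2 + 23 \cdot 1 = 2 + 23 = 25$)
$\left(S + P\right) Z = \left(42 + 4\right) 25 = 46 \cdot 25 = 1150$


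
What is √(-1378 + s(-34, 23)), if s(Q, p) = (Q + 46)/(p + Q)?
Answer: I*√166870/11 ≈ 37.136*I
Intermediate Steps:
s(Q, p) = (46 + Q)/(Q + p)
√(-1378 + s(-34, 23)) = √(-1378 + (46 - 34)/(-34 + 23)) = √(-1378 + 12/(-11)) = √(-1378 - 1/11*12) = √(-1378 - 12/11) = √(-15170/11) = I*√166870/11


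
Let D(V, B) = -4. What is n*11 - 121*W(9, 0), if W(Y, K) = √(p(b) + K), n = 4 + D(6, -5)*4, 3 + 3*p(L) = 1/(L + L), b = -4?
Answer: -132 - 605*I*√6/12 ≈ -132.0 - 123.5*I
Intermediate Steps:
p(L) = -1 + 1/(6*L) (p(L) = -1 + 1/(3*(L + L)) = -1 + 1/(3*((2*L))) = -1 + (1/(2*L))/3 = -1 + 1/(6*L))
n = -12 (n = 4 - 4*4 = 4 - 16 = -12)
W(Y, K) = √(-25/24 + K) (W(Y, K) = √((⅙ - 1*(-4))/(-4) + K) = √(-(⅙ + 4)/4 + K) = √(-¼*25/6 + K) = √(-25/24 + K))
n*11 - 121*W(9, 0) = -12*11 - 121*√(-150 + 144*0)/12 = -132 - 121*√(-150 + 0)/12 = -132 - 121*√(-150)/12 = -132 - 121*5*I*√6/12 = -132 - 605*I*√6/12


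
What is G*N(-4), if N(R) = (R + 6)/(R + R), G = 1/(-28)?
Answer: 1/112 ≈ 0.0089286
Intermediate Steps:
G = -1/28 ≈ -0.035714
N(R) = (6 + R)/(2*R) (N(R) = (6 + R)/((2*R)) = (6 + R)*(1/(2*R)) = (6 + R)/(2*R))
G*N(-4) = -(6 - 4)/(56*(-4)) = -(-1)*2/(56*4) = -1/28*(-¼) = 1/112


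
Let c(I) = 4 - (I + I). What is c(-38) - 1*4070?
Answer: -3990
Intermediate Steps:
c(I) = 4 - 2*I
c(-38) - 1*4070 = (4 - 2*(-38)) - 1*4070 = (4 + 76) - 4070 = 80 - 4070 = -3990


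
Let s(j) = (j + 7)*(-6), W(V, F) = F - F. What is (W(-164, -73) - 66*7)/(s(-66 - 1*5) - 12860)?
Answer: 231/6238 ≈ 0.037031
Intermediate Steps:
W(V, F) = 0
s(j) = -42 - 6*j (s(j) = (7 + j)*(-6) = -42 - 6*j)
(W(-164, -73) - 66*7)/(s(-66 - 1*5) - 12860) = (0 - 66*7)/((-42 - 6*(-66 - 1*5)) - 12860) = (0 - 462)/((-42 - 6*(-66 - 5)) - 12860) = -462/((-42 - 6*(-71)) - 12860) = -462/((-42 + 426) - 12860) = -462/(384 - 12860) = -462/(-12476) = -462*(-1/12476) = 231/6238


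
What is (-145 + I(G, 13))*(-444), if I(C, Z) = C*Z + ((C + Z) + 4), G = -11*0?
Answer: 56832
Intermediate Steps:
G = 0
I(C, Z) = 4 + C + Z + C*Z (I(C, Z) = C*Z + (4 + C + Z) = 4 + C + Z + C*Z)
(-145 + I(G, 13))*(-444) = (-145 + (4 + 0 + 13 + 0*13))*(-444) = (-145 + (4 + 0 + 13 + 0))*(-444) = (-145 + 17)*(-444) = -128*(-444) = 56832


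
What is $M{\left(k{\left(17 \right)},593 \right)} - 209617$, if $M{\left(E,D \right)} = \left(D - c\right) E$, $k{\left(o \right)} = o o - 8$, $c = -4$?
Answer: $-41860$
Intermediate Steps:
$k{\left(o \right)} = -8 + o^{2}$ ($k{\left(o \right)} = o^{2} - 8 = -8 + o^{2}$)
$M{\left(E,D \right)} = E \left(4 + D\right)$ ($M{\left(E,D \right)} = \left(D - -4\right) E = \left(D + 4\right) E = \left(4 + D\right) E = E \left(4 + D\right)$)
$M{\left(k{\left(17 \right)},593 \right)} - 209617 = \left(-8 + 17^{2}\right) \left(4 + 593\right) - 209617 = \left(-8 + 289\right) 597 - 209617 = 281 \cdot 597 - 209617 = 167757 - 209617 = -41860$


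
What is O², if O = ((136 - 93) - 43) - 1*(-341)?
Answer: 116281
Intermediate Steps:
O = 341 (O = (43 - 43) + 341 = 0 + 341 = 341)
O² = 341² = 116281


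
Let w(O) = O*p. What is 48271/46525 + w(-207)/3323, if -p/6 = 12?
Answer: 853813133/154602575 ≈ 5.5226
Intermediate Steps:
p = -72 (p = -6*12 = -72)
w(O) = -72*O (w(O) = O*(-72) = -72*O)
48271/46525 + w(-207)/3323 = 48271/46525 - 72*(-207)/3323 = 48271*(1/46525) + 14904*(1/3323) = 48271/46525 + 14904/3323 = 853813133/154602575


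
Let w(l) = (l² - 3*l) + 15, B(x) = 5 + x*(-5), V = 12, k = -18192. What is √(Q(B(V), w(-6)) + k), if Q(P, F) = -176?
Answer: 8*I*√287 ≈ 135.53*I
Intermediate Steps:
B(x) = 5 - 5*x
w(l) = 15 + l² - 3*l
√(Q(B(V), w(-6)) + k) = √(-176 - 18192) = √(-18368) = 8*I*√287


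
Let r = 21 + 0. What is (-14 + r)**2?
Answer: 49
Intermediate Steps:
r = 21
(-14 + r)**2 = (-14 + 21)**2 = 7**2 = 49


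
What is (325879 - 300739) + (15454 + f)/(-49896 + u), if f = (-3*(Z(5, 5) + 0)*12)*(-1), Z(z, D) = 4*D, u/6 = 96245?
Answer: 6631613267/263787 ≈ 25140.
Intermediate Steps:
u = 577470 (u = 6*96245 = 577470)
f = 720 (f = (-3*(4*5 + 0)*12)*(-1) = (-3*(20 + 0)*12)*(-1) = (-3*20*12)*(-1) = -60*12*(-1) = -720*(-1) = 720)
(325879 - 300739) + (15454 + f)/(-49896 + u) = (325879 - 300739) + (15454 + 720)/(-49896 + 577470) = 25140 + 16174/527574 = 25140 + 16174*(1/527574) = 25140 + 8087/263787 = 6631613267/263787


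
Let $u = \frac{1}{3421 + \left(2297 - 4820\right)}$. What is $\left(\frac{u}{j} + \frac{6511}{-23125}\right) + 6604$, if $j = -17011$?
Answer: $\frac{2332794437200217}{353254678750} \approx 6603.7$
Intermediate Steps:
$u = \frac{1}{898}$ ($u = \frac{1}{3421 + \left(2297 - 4820\right)} = \frac{1}{3421 - 2523} = \frac{1}{898} \approx 0.0011136$)
$\left(\frac{u}{j} + \frac{6511}{-23125}\right) + 6604 = \left(\frac{1}{898 \left(-17011\right)} + \frac{6511}{-23125}\right) + 6604 = \left(\frac{1}{898} \left(- \frac{1}{17011}\right) + 6511 \left(- \frac{1}{23125}\right)\right) + 6604 = \left(- \frac{1}{15275878} - \frac{6511}{23125}\right) + 6604 = - \frac{99461264783}{353254678750} + 6604 = \frac{2332794437200217}{353254678750}$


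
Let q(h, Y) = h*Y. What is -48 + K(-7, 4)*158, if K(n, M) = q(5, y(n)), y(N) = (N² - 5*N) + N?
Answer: 60782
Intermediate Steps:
y(N) = N² - 4*N
q(h, Y) = Y*h
K(n, M) = 5*n*(-4 + n) (K(n, M) = (n*(-4 + n))*5 = 5*n*(-4 + n))
-48 + K(-7, 4)*158 = -48 + (5*(-7)*(-4 - 7))*158 = -48 + (5*(-7)*(-11))*158 = -48 + 385*158 = -48 + 60830 = 60782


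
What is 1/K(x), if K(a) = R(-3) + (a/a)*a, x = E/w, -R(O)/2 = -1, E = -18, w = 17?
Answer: 17/16 ≈ 1.0625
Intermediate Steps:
R(O) = 2 (R(O) = -2*(-1) = 2)
x = -18/17 ≈ -1.0588
K(a) = 2 + a (K(a) = 2 + (a/a)*a = 2 + 1*a = 2 + a)
1/K(x) = 1/(2 - 18/17) = 1/(16/17) = 17/16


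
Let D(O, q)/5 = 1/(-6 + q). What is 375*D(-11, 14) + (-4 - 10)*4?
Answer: 1427/8 ≈ 178.38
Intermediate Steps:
D(O, q) = 5/(-6 + q)
375*D(-11, 14) + (-4 - 10)*4 = 375*(5/(-6 + 14)) + (-4 - 10)*4 = 375*(5/8) - 14*4 = 375*(5*(⅛)) - 56 = 375*(5/8) - 56 = 1875/8 - 56 = 1427/8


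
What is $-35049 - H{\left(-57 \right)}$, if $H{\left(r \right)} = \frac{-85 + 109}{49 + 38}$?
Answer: $- \frac{1016429}{29} \approx -35049.0$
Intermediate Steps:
$H{\left(r \right)} = \frac{8}{29}$ ($H{\left(r \right)} = \frac{24}{87} = 24 \cdot \frac{1}{87} = \frac{8}{29}$)
$-35049 - H{\left(-57 \right)} = -35049 - \frac{8}{29} = - \frac{1016429}{29}$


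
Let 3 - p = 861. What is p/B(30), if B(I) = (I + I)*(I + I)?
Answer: -143/600 ≈ -0.23833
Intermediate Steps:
p = -858 (p = 3 - 1*861 = 3 - 861 = -858)
B(I) = 4*I² (B(I) = (2*I)*(2*I) = 4*I²)
p/B(30) = -858/(4*30²) = -858/(4*900) = -858/3600 = -858*1/3600 = -143/600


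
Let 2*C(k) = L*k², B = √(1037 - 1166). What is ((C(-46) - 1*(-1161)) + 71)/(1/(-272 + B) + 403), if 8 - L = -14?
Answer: 365993489818/6018199493 + 12254*I*√129/6018199493 ≈ 60.814 + 2.3126e-5*I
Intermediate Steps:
B = I*√129 (B = √(-129) = I*√129 ≈ 11.358*I)
L = 22 (L = 8 - 1*(-14) = 8 + 14 = 22)
C(k) = 11*k² (C(k) = (22*k²)/2 = 11*k²)
((C(-46) - 1*(-1161)) + 71)/(1/(-272 + B) + 403) = ((11*(-46)² - 1*(-1161)) + 71)/(1/(-272 + I*√129) + 403) = ((11*2116 + 1161) + 71)/(403 + 1/(-272 + I*√129)) = ((23276 + 1161) + 71)/(403 + 1/(-272 + I*√129)) = (24437 + 71)/(403 + 1/(-272 + I*√129)) = 24508/(403 + 1/(-272 + I*√129))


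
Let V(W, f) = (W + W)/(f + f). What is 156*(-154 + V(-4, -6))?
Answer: -23920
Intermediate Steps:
V(W, f) = W/f (V(W, f) = (2*W)/((2*f)) = (2*W)*(1/(2*f)) = W/f)
156*(-154 + V(-4, -6)) = 156*(-154 - 4/(-6)) = 156*(-154 - 4*(-⅙)) = 156*(-154 + ⅔) = 156*(-460/3) = -23920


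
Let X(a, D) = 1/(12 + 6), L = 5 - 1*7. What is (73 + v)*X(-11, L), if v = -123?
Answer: -25/9 ≈ -2.7778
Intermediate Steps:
L = -2 (L = 5 - 7 = -2)
X(a, D) = 1/18
(73 + v)*X(-11, L) = (73 - 123)*(1/18) = -50*1/18 = -25/9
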